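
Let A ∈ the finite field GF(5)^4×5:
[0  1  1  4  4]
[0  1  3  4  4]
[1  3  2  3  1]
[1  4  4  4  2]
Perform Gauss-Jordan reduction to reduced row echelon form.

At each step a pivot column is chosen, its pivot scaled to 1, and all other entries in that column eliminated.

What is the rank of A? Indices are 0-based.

rank = 4

step 1: exchange rows 0,2
step 1: normalize row 0 (÷1) = (1, 3, 2, 3, 1)
  row 3: subtract 1×row0 = (0, 1, 2, 1, 1)
step 2: normalize row 1 (÷1) = (0, 1, 3, 4, 4)
  row 0: subtract 3×row1 = (1, 0, 3, 1, 4)
  row 2: subtract 1×row1 = (0, 0, 3, 0, 0)
  row 3: subtract 1×row1 = (0, 0, 4, 2, 2)
step 3: normalize row 2 (÷3) = (0, 0, 1, 0, 0)
  row 0: subtract 3×row2 = (1, 0, 0, 1, 4)
  row 1: subtract 3×row2 = (0, 1, 0, 4, 4)
  row 3: subtract 4×row2 = (0, 0, 0, 2, 2)
step 4: normalize row 3 (÷2) = (0, 0, 0, 1, 1)
  row 0: subtract 1×row3 = (1, 0, 0, 0, 3)
  row 1: subtract 4×row3 = (0, 1, 0, 0, 0)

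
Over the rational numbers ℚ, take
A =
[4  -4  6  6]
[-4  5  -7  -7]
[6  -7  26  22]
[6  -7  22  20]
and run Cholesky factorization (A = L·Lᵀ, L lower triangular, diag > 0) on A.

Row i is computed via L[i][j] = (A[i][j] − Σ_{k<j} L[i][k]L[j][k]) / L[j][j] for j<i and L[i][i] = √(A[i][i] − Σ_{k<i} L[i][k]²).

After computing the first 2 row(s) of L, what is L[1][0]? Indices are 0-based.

L[1][0] = -2

Step 1: L[0][0] = √(4) = 2.
  L[1][0] = (-4) / L[0][0] = -2.
Step 2: L[1][1] = √(1) = 1.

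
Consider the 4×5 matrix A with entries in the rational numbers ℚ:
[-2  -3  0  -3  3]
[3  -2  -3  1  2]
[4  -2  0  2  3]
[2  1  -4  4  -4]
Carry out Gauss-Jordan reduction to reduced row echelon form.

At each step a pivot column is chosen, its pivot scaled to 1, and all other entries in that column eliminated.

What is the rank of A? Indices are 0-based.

rank = 4

pivot(0,0)=-2: scale R0 → (1, 3/2, 0, 3/2, -3/2)
  clear (1,0): R1 −= (3)R0 → (0, -13/2, -3, -7/2, 13/2)
  clear (2,0): R2 −= (4)R0 → (0, -8, 0, -4, 9)
  clear (3,0): R3 −= (2)R0 → (0, -2, -4, 1, -1)
pivot(1,1)=-13/2: scale R1 → (0, 1, 6/13, 7/13, -1)
  clear (0,1): R0 −= (3/2)R1 → (1, 0, -9/13, 9/13, 0)
  clear (2,1): R2 −= (-8)R1 → (0, 0, 48/13, 4/13, 1)
  clear (3,1): R3 −= (-2)R1 → (0, 0, -40/13, 27/13, -3)
pivot(2,2)=48/13: scale R2 → (0, 0, 1, 1/12, 13/48)
  clear (0,2): R0 −= (-9/13)R2 → (1, 0, 0, 3/4, 3/16)
  clear (1,2): R1 −= (6/13)R2 → (0, 1, 0, 1/2, -9/8)
  clear (3,2): R3 −= (-40/13)R2 → (0, 0, 0, 7/3, -13/6)
pivot(3,3)=7/3: scale R3 → (0, 0, 0, 1, -13/14)
  clear (0,3): R0 −= (3/4)R3 → (1, 0, 0, 0, 99/112)
  clear (1,3): R1 −= (1/2)R3 → (0, 1, 0, 0, -37/56)
  clear (2,3): R2 −= (1/12)R3 → (0, 0, 1, 0, 39/112)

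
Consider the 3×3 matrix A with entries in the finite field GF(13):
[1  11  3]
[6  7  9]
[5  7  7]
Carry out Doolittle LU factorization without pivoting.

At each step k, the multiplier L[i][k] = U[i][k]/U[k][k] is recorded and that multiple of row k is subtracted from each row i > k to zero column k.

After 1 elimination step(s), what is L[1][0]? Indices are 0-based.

k=0: U[0][0]=1
  eliminate (1,0): mult=6, new row 1: (0, 6, 4); set L[1][0]=6
  eliminate (2,0): mult=5, new row 2: (0, 4, 5); set L[2][0]=5

L[1][0] = 6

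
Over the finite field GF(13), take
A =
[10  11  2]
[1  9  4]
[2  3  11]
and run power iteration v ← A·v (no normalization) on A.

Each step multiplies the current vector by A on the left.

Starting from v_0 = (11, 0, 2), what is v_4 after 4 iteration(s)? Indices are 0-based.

v_0 = (11, 0, 2).
v_1 = A·v_0 = (10, 6, 5).
v_2 = A·v_1 = (7, 6, 2).
v_3 = A·v_2 = (10, 4, 2).
v_4 = A·v_3 = (5, 2, 2).

v_4 = (5, 2, 2)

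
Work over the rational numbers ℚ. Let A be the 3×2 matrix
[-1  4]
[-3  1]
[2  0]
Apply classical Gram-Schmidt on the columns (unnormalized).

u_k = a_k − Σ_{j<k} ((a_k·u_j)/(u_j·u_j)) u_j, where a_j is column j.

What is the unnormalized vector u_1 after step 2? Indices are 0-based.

Step 1: u_0 = a_0 = (-1, -3, 2).
Step 2: u_1 = a_1 − (-1/2)·u_0 = (7/2, -1/2, 1).

u_1 = (7/2, -1/2, 1)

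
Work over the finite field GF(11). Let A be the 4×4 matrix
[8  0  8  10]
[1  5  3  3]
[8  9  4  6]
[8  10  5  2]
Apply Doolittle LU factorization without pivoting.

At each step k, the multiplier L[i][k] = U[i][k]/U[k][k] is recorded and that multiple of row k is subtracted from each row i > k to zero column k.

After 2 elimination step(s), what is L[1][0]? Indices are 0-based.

L[1][0] = 7

Step 1: pivot at (0,0) is 8.
  row1 ← row1 − (7)·row0  ⇒  L[1][0]=7, U row1=(0, 5, 2, 10)
  row2 ← row2 − (1)·row0  ⇒  L[2][0]=1, U row2=(0, 9, 7, 7)
  row3 ← row3 − (1)·row0  ⇒  L[3][0]=1, U row3=(0, 10, 8, 3)
Step 2: pivot at (1,1) is 5.
  row2 ← row2 − (4)·row1  ⇒  L[2][1]=4, U row2=(0, 0, 10, 0)
  row3 ← row3 − (2)·row1  ⇒  L[3][1]=2, U row3=(0, 0, 4, 5)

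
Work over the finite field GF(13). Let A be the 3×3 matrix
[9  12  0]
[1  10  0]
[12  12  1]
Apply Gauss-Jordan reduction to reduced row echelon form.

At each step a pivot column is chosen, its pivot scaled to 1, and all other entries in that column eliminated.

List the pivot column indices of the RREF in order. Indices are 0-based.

pivot columns: 0, 1

pivot(0,0)=9: scale R0 → (1, 10, 0)
  clear (1,0): R1 −= (1)R0 → (0, 0, 0)
  clear (2,0): R2 −= (12)R0 → (0, 9, 1)
pivot(1,1): swap R1↔R2
pivot(1,1)=9: scale R1 → (0, 1, 3)
  clear (0,1): R0 −= (10)R1 → (1, 0, 9)
col 2: no nonzero at/below row 2; advance.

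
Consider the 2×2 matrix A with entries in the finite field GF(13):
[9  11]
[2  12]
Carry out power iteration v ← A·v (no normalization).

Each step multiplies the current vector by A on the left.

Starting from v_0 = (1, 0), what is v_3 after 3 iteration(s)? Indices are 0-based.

v_0 = (1, 0).
v_1 = A·v_0 = (9, 2).
v_2 = A·v_1 = (12, 3).
v_3 = A·v_2 = (11, 8).

v_3 = (11, 8)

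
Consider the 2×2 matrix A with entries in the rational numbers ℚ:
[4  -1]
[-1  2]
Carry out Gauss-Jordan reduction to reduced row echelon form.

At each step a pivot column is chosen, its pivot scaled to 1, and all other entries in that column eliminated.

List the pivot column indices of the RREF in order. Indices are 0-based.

pivot columns: 0, 1

step 1: normalize row 0 (÷4) = (1, -1/4)
  row 1: subtract -1×row0 = (0, 7/4)
step 2: normalize row 1 (÷7/4) = (0, 1)
  row 0: subtract -1/4×row1 = (1, 0)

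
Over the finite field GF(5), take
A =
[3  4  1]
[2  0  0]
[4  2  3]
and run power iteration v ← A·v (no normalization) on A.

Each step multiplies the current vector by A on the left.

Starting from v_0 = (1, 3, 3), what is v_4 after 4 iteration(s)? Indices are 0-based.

v_0 = (1, 3, 3).
v_1 = A·v_0 = (3, 2, 4).
v_2 = A·v_1 = (1, 1, 3).
v_3 = A·v_2 = (0, 2, 0).
v_4 = A·v_3 = (3, 0, 4).

v_4 = (3, 0, 4)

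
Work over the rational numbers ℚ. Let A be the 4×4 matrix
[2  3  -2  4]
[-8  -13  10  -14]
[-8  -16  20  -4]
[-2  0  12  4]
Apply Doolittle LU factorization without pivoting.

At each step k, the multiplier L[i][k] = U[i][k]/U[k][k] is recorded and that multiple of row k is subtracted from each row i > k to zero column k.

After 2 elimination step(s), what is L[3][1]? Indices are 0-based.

Step 1: pivot at (0,0) is 2.
  row1 ← row1 − (-4)·row0  ⇒  L[1][0]=-4, U row1=(0, -1, 2, 2)
  row2 ← row2 − (-4)·row0  ⇒  L[2][0]=-4, U row2=(0, -4, 12, 12)
  row3 ← row3 − (-1)·row0  ⇒  L[3][0]=-1, U row3=(0, 3, 10, 8)
Step 2: pivot at (1,1) is -1.
  row2 ← row2 − (4)·row1  ⇒  L[2][1]=4, U row2=(0, 0, 4, 4)
  row3 ← row3 − (-3)·row1  ⇒  L[3][1]=-3, U row3=(0, 0, 16, 14)

L[3][1] = -3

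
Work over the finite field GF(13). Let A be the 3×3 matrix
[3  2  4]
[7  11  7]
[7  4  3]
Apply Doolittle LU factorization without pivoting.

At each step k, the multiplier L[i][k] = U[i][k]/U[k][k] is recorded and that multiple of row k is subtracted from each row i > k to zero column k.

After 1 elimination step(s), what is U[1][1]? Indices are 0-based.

U[1][1] = 2

[col 0] pivot 3
  R1 -= 11*R0 → (0, 2, 2)  (L[1][0] := 11)
  R2 -= 11*R0 → (0, 8, 11)  (L[2][0] := 11)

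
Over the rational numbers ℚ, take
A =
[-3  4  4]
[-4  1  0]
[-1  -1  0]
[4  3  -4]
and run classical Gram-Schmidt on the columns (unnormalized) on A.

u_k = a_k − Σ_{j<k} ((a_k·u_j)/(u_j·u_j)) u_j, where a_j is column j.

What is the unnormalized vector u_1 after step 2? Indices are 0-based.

u_1 = (53/14, 5/7, -15/14, 23/7)

Step 1: u_0 = a_0 = (-3, -4, -1, 4).
Step 2: u_1 = a_1 − (-1/14)·u_0 = (53/14, 5/7, -15/14, 23/7).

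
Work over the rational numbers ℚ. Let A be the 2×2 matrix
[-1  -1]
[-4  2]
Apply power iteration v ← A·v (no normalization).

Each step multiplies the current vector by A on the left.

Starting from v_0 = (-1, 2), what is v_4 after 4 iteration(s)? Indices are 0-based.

v_0 = (-1, 2).
v_1 = A·v_0 = (-1, 8).
v_2 = A·v_1 = (-7, 20).
v_3 = A·v_2 = (-13, 68).
v_4 = A·v_3 = (-55, 188).

v_4 = (-55, 188)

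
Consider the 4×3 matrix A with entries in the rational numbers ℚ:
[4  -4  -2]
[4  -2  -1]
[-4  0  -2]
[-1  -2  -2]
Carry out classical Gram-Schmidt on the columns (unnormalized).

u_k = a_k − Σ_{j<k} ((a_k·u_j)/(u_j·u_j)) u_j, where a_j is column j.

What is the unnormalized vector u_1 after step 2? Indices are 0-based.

u_1 = (-108/49, -10/49, -88/49, -120/49)

Step 1: u_0 = a_0 = (4, 4, -4, -1).
Step 2: u_1 = a_1 − (-22/49)·u_0 = (-108/49, -10/49, -88/49, -120/49).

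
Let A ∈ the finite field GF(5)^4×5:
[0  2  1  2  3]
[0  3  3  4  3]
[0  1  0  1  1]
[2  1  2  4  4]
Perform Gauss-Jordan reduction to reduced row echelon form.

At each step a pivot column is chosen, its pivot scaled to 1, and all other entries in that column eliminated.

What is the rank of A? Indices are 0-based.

rank = 4

[1] R0 <-> R3
[1] R0 /= 2  ⇒  (1, 3, 1, 2, 2)
[2] R1 /= 3  ⇒  (0, 1, 1, 3, 1)
     R0 -= 3·R1  ⇒  (1, 0, 3, 3, 4)
     R2 -= 1·R1  ⇒  (0, 0, 4, 3, 0)
     R3 -= 2·R1  ⇒  (0, 0, 4, 1, 1)
[3] R2 /= 4  ⇒  (0, 0, 1, 2, 0)
     R0 -= 3·R2  ⇒  (1, 0, 0, 2, 4)
     R1 -= 1·R2  ⇒  (0, 1, 0, 1, 1)
     R3 -= 4·R2  ⇒  (0, 0, 0, 3, 1)
[4] R3 /= 3  ⇒  (0, 0, 0, 1, 2)
     R0 -= 2·R3  ⇒  (1, 0, 0, 0, 0)
     R1 -= 1·R3  ⇒  (0, 1, 0, 0, 4)
     R2 -= 2·R3  ⇒  (0, 0, 1, 0, 1)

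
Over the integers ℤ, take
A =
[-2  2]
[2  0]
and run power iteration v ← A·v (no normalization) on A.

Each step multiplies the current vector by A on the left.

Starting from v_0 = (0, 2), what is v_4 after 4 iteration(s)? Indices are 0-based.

v_4 = (-96, 64)

v_0 = (0, 2).
v_1 = A·v_0 = (4, 0).
v_2 = A·v_1 = (-8, 8).
v_3 = A·v_2 = (32, -16).
v_4 = A·v_3 = (-96, 64).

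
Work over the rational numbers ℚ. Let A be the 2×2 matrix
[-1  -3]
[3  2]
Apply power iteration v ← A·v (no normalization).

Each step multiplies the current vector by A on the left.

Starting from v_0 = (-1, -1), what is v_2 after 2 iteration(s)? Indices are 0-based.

v_0 = (-1, -1).
v_1 = A·v_0 = (4, -5).
v_2 = A·v_1 = (11, 2).

v_2 = (11, 2)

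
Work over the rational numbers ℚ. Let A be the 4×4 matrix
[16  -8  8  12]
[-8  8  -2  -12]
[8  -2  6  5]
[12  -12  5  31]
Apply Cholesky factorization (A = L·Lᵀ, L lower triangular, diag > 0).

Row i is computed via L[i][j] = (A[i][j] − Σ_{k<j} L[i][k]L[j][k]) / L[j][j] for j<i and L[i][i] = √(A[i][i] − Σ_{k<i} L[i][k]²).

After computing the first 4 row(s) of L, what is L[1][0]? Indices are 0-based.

Step 1: L[0][0] = √(16) = 4.
  L[1][0] = (-8) / L[0][0] = -2.
Step 2: L[1][1] = √(4) = 2.
  L[2][0] = (8) / L[0][0] = 2.
  L[2][1] = (2) / L[1][1] = 1.
Step 3: L[2][2] = √(1) = 1.
  L[3][0] = (12) / L[0][0] = 3.
  L[3][1] = (-6) / L[1][1] = -3.
  L[3][2] = (2) / L[2][2] = 2.
Step 4: L[3][3] = √(9) = 3.

L[1][0] = -2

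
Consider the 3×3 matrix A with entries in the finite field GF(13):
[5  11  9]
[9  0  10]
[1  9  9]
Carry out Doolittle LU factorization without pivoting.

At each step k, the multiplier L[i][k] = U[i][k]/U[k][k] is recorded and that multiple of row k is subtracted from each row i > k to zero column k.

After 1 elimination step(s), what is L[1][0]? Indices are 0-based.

Step 1: pivot at (0,0) is 5.
  row1 ← row1 − (7)·row0  ⇒  L[1][0]=7, U row1=(0, 1, 12)
  row2 ← row2 − (8)·row0  ⇒  L[2][0]=8, U row2=(0, 12, 2)

L[1][0] = 7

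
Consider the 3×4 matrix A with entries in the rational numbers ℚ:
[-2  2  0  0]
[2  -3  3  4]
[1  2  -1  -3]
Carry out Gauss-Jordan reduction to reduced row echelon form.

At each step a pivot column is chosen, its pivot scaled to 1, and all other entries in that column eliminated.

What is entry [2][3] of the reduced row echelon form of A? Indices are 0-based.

[1] R0 /= -2  ⇒  (1, -1, 0, 0)
     R1 -= 2·R0  ⇒  (0, -1, 3, 4)
     R2 -= 1·R0  ⇒  (0, 3, -1, -3)
[2] R1 /= -1  ⇒  (0, 1, -3, -4)
     R0 -= -1·R1  ⇒  (1, 0, -3, -4)
     R2 -= 3·R1  ⇒  (0, 0, 8, 9)
[3] R2 /= 8  ⇒  (0, 0, 1, 9/8)
     R0 -= -3·R2  ⇒  (1, 0, 0, -5/8)
     R1 -= -3·R2  ⇒  (0, 1, 0, -5/8)

M[2][3] = 9/8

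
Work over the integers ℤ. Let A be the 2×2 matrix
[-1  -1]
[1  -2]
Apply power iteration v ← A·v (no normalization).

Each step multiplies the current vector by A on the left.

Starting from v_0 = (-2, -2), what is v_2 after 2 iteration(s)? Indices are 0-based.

v_0 = (-2, -2).
v_1 = A·v_0 = (4, 2).
v_2 = A·v_1 = (-6, 0).

v_2 = (-6, 0)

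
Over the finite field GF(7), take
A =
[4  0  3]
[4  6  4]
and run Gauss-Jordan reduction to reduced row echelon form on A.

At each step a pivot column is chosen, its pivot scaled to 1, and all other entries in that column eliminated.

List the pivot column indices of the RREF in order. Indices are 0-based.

pivot columns: 0, 1

pivot(0,0)=4: scale R0 → (1, 0, 6)
  clear (1,0): R1 −= (4)R0 → (0, 6, 1)
pivot(1,1)=6: scale R1 → (0, 1, 6)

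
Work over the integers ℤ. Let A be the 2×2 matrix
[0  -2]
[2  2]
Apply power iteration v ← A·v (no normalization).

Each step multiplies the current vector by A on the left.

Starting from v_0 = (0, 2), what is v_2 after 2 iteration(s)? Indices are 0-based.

v_0 = (0, 2).
v_1 = A·v_0 = (-4, 4).
v_2 = A·v_1 = (-8, 0).

v_2 = (-8, 0)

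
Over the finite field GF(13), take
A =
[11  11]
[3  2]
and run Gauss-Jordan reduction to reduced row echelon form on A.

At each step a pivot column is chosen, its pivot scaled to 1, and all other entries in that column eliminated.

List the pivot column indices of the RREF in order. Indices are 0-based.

pivot columns: 0, 1

[1] R0 /= 11  ⇒  (1, 1)
     R1 -= 3·R0  ⇒  (0, 12)
[2] R1 /= 12  ⇒  (0, 1)
     R0 -= 1·R1  ⇒  (1, 0)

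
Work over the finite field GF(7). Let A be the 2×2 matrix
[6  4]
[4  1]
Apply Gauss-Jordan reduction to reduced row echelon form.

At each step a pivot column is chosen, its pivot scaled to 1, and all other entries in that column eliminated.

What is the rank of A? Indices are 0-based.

rank = 2

step 1: normalize row 0 (÷6) = (1, 3)
  row 1: subtract 4×row0 = (0, 3)
step 2: normalize row 1 (÷3) = (0, 1)
  row 0: subtract 3×row1 = (1, 0)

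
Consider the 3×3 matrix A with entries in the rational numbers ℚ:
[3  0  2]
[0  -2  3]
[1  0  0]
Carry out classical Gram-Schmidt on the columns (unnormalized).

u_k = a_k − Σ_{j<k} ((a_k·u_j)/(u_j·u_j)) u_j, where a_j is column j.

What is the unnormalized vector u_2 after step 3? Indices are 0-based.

Step 1: u_0 = a_0 = (3, 0, 1).
Step 2: u_1 = a_1 − (0)·u_0 = (0, -2, 0).
Step 3: u_2 = a_2 − (3/5)·u_0 − (-3/2)·u_1 = (1/5, 0, -3/5).

u_2 = (1/5, 0, -3/5)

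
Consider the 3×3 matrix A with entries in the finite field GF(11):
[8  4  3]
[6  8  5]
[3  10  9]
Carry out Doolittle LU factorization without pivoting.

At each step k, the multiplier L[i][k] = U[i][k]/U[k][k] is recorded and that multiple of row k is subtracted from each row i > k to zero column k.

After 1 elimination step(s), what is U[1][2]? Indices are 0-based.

U[1][2] = 0

[col 0] pivot 8
  R1 -= 9*R0 → (0, 5, 0)  (L[1][0] := 9)
  R2 -= 10*R0 → (0, 3, 1)  (L[2][0] := 10)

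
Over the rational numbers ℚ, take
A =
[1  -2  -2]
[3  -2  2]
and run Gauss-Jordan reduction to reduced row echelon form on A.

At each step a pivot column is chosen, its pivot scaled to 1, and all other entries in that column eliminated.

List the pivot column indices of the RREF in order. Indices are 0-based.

pivot columns: 0, 1

[1] R0 /= 1  ⇒  (1, -2, -2)
     R1 -= 3·R0  ⇒  (0, 4, 8)
[2] R1 /= 4  ⇒  (0, 1, 2)
     R0 -= -2·R1  ⇒  (1, 0, 2)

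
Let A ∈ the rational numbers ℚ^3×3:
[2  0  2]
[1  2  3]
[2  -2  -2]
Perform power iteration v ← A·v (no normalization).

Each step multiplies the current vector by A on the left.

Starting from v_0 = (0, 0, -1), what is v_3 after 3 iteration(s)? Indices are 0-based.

v_0 = (0, 0, -1).
v_1 = A·v_0 = (-2, -3, 2).
v_2 = A·v_1 = (0, -2, -2).
v_3 = A·v_2 = (-4, -10, 8).

v_3 = (-4, -10, 8)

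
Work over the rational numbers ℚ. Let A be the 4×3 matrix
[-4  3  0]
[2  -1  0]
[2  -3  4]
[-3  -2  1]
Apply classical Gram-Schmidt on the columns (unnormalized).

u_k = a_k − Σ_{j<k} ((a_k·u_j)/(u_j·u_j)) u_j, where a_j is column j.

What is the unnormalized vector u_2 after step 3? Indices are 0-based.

Step 1: u_0 = a_0 = (-4, 2, 2, -3).
Step 2: u_1 = a_1 − (-14/33)·u_0 = (43/33, -5/33, -71/33, -36/11).
Step 3: u_2 = a_2 − (5/33)·u_0 − (-392/563)·u_1 = (852/563, -230/563, 1238/563, -464/563).

u_2 = (852/563, -230/563, 1238/563, -464/563)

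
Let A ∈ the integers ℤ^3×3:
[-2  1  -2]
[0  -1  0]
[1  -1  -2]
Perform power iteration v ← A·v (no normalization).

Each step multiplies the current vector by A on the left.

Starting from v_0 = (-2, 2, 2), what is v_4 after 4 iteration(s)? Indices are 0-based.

v_4 = (178, 2, 8)

v_0 = (-2, 2, 2).
v_1 = A·v_0 = (2, -2, -8).
v_2 = A·v_1 = (10, 2, 20).
v_3 = A·v_2 = (-58, -2, -32).
v_4 = A·v_3 = (178, 2, 8).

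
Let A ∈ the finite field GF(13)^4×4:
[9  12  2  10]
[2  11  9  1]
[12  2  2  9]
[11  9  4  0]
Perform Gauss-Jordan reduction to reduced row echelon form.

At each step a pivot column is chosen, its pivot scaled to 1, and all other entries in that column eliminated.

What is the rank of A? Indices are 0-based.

rank = 4

step 1: normalize row 0 (÷9) = (1, 10, 6, 4)
  row 1: subtract 2×row0 = (0, 4, 10, 6)
  row 2: subtract 12×row0 = (0, 12, 8, 0)
  row 3: subtract 11×row0 = (0, 3, 3, 8)
step 2: normalize row 1 (÷4) = (0, 1, 9, 8)
  row 0: subtract 10×row1 = (1, 0, 7, 2)
  row 2: subtract 12×row1 = (0, 0, 4, 8)
  row 3: subtract 3×row1 = (0, 0, 2, 10)
step 3: normalize row 2 (÷4) = (0, 0, 1, 2)
  row 0: subtract 7×row2 = (1, 0, 0, 1)
  row 1: subtract 9×row2 = (0, 1, 0, 3)
  row 3: subtract 2×row2 = (0, 0, 0, 6)
step 4: normalize row 3 (÷6) = (0, 0, 0, 1)
  row 0: subtract 1×row3 = (1, 0, 0, 0)
  row 1: subtract 3×row3 = (0, 1, 0, 0)
  row 2: subtract 2×row3 = (0, 0, 1, 0)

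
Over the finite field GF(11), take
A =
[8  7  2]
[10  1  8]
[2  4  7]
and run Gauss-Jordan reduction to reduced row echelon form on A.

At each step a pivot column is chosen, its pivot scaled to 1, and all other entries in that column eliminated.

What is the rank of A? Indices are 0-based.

rank = 3

pivot(0,0)=8: scale R0 → (1, 5, 3)
  clear (1,0): R1 −= (10)R0 → (0, 6, 0)
  clear (2,0): R2 −= (2)R0 → (0, 5, 1)
pivot(1,1)=6: scale R1 → (0, 1, 0)
  clear (0,1): R0 −= (5)R1 → (1, 0, 3)
  clear (2,1): R2 −= (5)R1 → (0, 0, 1)
pivot(2,2)=1: scale R2 → (0, 0, 1)
  clear (0,2): R0 −= (3)R2 → (1, 0, 0)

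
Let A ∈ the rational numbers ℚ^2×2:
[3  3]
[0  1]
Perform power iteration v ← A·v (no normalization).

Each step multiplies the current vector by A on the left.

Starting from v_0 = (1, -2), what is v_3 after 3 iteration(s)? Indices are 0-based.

v_0 = (1, -2).
v_1 = A·v_0 = (-3, -2).
v_2 = A·v_1 = (-15, -2).
v_3 = A·v_2 = (-51, -2).

v_3 = (-51, -2)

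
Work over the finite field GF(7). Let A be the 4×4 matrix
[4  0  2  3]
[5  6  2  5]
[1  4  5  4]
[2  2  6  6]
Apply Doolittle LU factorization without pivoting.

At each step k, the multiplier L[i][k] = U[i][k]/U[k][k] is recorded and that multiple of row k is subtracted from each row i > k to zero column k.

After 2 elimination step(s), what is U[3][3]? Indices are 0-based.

U[3][3] = 0

Step 1: pivot at (0,0) is 4.
  row1 ← row1 − (3)·row0  ⇒  L[1][0]=3, U row1=(0, 6, 3, 3)
  row2 ← row2 − (2)·row0  ⇒  L[2][0]=2, U row2=(0, 4, 1, 5)
  row3 ← row3 − (4)·row0  ⇒  L[3][0]=4, U row3=(0, 2, 5, 1)
Step 2: pivot at (1,1) is 6.
  row2 ← row2 − (3)·row1  ⇒  L[2][1]=3, U row2=(0, 0, 6, 3)
  row3 ← row3 − (5)·row1  ⇒  L[3][1]=5, U row3=(0, 0, 4, 0)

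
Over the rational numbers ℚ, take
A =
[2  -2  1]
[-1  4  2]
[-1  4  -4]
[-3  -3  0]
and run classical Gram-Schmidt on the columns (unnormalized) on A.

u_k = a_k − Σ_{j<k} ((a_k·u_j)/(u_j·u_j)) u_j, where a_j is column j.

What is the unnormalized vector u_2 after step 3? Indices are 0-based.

Step 1: u_0 = a_0 = (2, -1, -1, -3).
Step 2: u_1 = a_1 − (-1/5)·u_0 = (-8/5, 19/5, 19/5, -18/5).
Step 3: u_2 = a_2 − (4/15)·u_0 − (-23/111)·u_1 = (5/37, 113/37, -109/37, 2/37).

u_2 = (5/37, 113/37, -109/37, 2/37)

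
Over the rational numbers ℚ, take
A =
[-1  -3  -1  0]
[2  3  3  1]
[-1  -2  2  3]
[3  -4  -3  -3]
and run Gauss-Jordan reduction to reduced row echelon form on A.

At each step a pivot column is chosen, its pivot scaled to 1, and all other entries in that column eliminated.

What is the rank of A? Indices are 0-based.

rank = 4

[1] R0 /= -1  ⇒  (1, 3, 1, 0)
     R1 -= 2·R0  ⇒  (0, -3, 1, 1)
     R2 -= -1·R0  ⇒  (0, 1, 3, 3)
     R3 -= 3·R0  ⇒  (0, -13, -6, -3)
[2] R1 /= -3  ⇒  (0, 1, -1/3, -1/3)
     R0 -= 3·R1  ⇒  (1, 0, 2, 1)
     R2 -= 1·R1  ⇒  (0, 0, 10/3, 10/3)
     R3 -= -13·R1  ⇒  (0, 0, -31/3, -22/3)
[3] R2 /= 10/3  ⇒  (0, 0, 1, 1)
     R0 -= 2·R2  ⇒  (1, 0, 0, -1)
     R1 -= -1/3·R2  ⇒  (0, 1, 0, 0)
     R3 -= -31/3·R2  ⇒  (0, 0, 0, 3)
[4] R3 /= 3  ⇒  (0, 0, 0, 1)
     R0 -= -1·R3  ⇒  (1, 0, 0, 0)
     R2 -= 1·R3  ⇒  (0, 0, 1, 0)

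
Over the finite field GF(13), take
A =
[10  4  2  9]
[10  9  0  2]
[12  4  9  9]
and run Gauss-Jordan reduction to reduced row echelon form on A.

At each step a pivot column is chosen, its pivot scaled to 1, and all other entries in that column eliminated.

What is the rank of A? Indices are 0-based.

pivot(0,0)=10: scale R0 → (1, 3, 8, 10)
  clear (1,0): R1 −= (10)R0 → (0, 5, 11, 6)
  clear (2,0): R2 −= (12)R0 → (0, 7, 4, 6)
pivot(1,1)=5: scale R1 → (0, 1, 10, 9)
  clear (0,1): R0 −= (3)R1 → (1, 0, 4, 9)
  clear (2,1): R2 −= (7)R1 → (0, 0, 12, 8)
pivot(2,2)=12: scale R2 → (0, 0, 1, 5)
  clear (0,2): R0 −= (4)R2 → (1, 0, 0, 2)
  clear (1,2): R1 −= (10)R2 → (0, 1, 0, 11)

rank = 3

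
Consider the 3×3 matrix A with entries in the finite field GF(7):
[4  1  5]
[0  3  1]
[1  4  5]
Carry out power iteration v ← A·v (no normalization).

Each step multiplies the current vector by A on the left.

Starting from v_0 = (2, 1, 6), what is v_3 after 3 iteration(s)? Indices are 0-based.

v_3 = (2, 3, 3)

v_0 = (2, 1, 6).
v_1 = A·v_0 = (4, 2, 1).
v_2 = A·v_1 = (2, 0, 3).
v_3 = A·v_2 = (2, 3, 3).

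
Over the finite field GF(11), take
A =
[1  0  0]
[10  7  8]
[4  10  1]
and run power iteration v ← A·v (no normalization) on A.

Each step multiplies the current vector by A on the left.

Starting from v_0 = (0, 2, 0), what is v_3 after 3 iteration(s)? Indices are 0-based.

v_3 = (0, 6, 1)

v_0 = (0, 2, 0).
v_1 = A·v_0 = (0, 3, 9).
v_2 = A·v_1 = (0, 5, 6).
v_3 = A·v_2 = (0, 6, 1).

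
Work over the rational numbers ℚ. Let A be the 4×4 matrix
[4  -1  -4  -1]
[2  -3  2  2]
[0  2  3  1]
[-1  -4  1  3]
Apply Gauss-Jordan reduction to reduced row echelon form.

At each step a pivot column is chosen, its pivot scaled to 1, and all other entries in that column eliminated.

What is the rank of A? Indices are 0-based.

rank = 4

[1] R0 /= 4  ⇒  (1, -1/4, -1, -1/4)
     R1 -= 2·R0  ⇒  (0, -5/2, 4, 5/2)
     R3 -= -1·R0  ⇒  (0, -17/4, 0, 11/4)
[2] R1 /= -5/2  ⇒  (0, 1, -8/5, -1)
     R0 -= -1/4·R1  ⇒  (1, 0, -7/5, -1/2)
     R2 -= 2·R1  ⇒  (0, 0, 31/5, 3)
     R3 -= -17/4·R1  ⇒  (0, 0, -34/5, -3/2)
[3] R2 /= 31/5  ⇒  (0, 0, 1, 15/31)
     R0 -= -7/5·R2  ⇒  (1, 0, 0, 11/62)
     R1 -= -8/5·R2  ⇒  (0, 1, 0, -7/31)
     R3 -= -34/5·R2  ⇒  (0, 0, 0, 111/62)
[4] R3 /= 111/62  ⇒  (0, 0, 0, 1)
     R0 -= 11/62·R3  ⇒  (1, 0, 0, 0)
     R1 -= -7/31·R3  ⇒  (0, 1, 0, 0)
     R2 -= 15/31·R3  ⇒  (0, 0, 1, 0)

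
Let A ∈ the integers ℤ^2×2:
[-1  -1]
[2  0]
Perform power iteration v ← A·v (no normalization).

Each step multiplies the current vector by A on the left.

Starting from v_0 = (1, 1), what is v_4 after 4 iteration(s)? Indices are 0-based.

v_0 = (1, 1).
v_1 = A·v_0 = (-2, 2).
v_2 = A·v_1 = (0, -4).
v_3 = A·v_2 = (4, 0).
v_4 = A·v_3 = (-4, 8).

v_4 = (-4, 8)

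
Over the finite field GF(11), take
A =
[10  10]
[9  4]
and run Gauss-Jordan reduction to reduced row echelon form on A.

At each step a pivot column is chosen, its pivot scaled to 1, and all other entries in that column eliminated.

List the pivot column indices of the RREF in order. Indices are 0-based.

pivot columns: 0, 1

[1] R0 /= 10  ⇒  (1, 1)
     R1 -= 9·R0  ⇒  (0, 6)
[2] R1 /= 6  ⇒  (0, 1)
     R0 -= 1·R1  ⇒  (1, 0)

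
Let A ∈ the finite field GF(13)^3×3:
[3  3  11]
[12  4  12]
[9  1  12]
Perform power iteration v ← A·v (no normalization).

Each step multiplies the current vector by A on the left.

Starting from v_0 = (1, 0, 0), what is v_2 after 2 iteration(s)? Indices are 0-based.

v_0 = (1, 0, 0).
v_1 = A·v_0 = (3, 12, 9).
v_2 = A·v_1 = (1, 10, 4).

v_2 = (1, 10, 4)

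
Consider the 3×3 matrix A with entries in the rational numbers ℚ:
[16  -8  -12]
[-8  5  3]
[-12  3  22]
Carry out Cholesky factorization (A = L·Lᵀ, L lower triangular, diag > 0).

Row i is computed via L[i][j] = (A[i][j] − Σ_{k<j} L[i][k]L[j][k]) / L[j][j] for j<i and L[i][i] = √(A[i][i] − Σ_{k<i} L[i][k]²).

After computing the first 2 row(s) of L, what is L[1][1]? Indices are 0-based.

Step 1: L[0][0] = √(16) = 4.
  L[1][0] = (-8) / L[0][0] = -2.
Step 2: L[1][1] = √(1) = 1.

L[1][1] = 1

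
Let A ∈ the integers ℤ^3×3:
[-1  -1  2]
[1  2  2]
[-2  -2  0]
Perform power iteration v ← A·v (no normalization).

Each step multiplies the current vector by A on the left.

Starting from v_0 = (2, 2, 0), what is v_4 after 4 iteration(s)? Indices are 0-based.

v_4 = (128, 38, 48)

v_0 = (2, 2, 0).
v_1 = A·v_0 = (-4, 6, -8).
v_2 = A·v_1 = (-18, -8, -4).
v_3 = A·v_2 = (18, -42, 52).
v_4 = A·v_3 = (128, 38, 48).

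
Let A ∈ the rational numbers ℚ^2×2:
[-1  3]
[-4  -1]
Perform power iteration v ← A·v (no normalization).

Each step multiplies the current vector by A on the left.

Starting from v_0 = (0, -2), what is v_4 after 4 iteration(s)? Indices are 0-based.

v_4 = (-264, -146)

v_0 = (0, -2).
v_1 = A·v_0 = (-6, 2).
v_2 = A·v_1 = (12, 22).
v_3 = A·v_2 = (54, -70).
v_4 = A·v_3 = (-264, -146).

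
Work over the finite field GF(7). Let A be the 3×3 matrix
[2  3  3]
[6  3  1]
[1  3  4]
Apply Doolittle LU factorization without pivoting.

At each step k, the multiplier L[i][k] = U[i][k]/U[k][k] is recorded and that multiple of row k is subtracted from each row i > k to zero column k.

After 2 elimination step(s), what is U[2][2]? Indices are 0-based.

U[2][2] = 4

k=0: U[0][0]=2
  eliminate (1,0): mult=3, new row 1: (0, 1, 6); set L[1][0]=3
  eliminate (2,0): mult=4, new row 2: (0, 5, 6); set L[2][0]=4
k=1: U[1][1]=1
  eliminate (2,1): mult=5, new row 2: (0, 0, 4); set L[2][1]=5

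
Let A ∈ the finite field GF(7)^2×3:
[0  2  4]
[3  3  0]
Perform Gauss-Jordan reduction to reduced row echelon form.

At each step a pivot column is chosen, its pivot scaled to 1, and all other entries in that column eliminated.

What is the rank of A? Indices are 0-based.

rank = 2

[1] R0 <-> R1
[1] R0 /= 3  ⇒  (1, 1, 0)
[2] R1 /= 2  ⇒  (0, 1, 2)
     R0 -= 1·R1  ⇒  (1, 0, 5)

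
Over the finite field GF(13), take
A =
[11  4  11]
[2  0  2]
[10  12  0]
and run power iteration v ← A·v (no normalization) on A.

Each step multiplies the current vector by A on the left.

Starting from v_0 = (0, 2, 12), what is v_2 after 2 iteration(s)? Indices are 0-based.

v_2 = (2, 3, 11)

v_0 = (0, 2, 12).
v_1 = A·v_0 = (10, 11, 11).
v_2 = A·v_1 = (2, 3, 11).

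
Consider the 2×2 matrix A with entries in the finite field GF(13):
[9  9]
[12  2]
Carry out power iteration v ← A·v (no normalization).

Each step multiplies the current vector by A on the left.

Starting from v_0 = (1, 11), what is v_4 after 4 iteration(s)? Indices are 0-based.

v_4 = (7, 0)

v_0 = (1, 11).
v_1 = A·v_0 = (4, 8).
v_2 = A·v_1 = (4, 12).
v_3 = A·v_2 = (1, 7).
v_4 = A·v_3 = (7, 0).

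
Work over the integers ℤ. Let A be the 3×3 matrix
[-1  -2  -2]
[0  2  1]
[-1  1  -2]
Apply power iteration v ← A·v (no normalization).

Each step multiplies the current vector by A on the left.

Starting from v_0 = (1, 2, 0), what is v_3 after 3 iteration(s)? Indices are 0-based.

v_0 = (1, 2, 0).
v_1 = A·v_0 = (-5, 4, 1).
v_2 = A·v_1 = (-5, 9, 7).
v_3 = A·v_2 = (-27, 25, 0).

v_3 = (-27, 25, 0)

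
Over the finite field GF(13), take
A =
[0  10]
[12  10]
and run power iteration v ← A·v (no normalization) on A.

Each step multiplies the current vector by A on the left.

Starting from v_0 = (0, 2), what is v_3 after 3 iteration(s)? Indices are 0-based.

v_3 = (6, 1)

v_0 = (0, 2).
v_1 = A·v_0 = (7, 7).
v_2 = A·v_1 = (5, 11).
v_3 = A·v_2 = (6, 1).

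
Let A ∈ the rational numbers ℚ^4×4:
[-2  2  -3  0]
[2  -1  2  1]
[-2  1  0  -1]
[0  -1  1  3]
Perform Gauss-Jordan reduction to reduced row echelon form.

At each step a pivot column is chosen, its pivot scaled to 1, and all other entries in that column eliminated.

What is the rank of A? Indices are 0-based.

step 1: normalize row 0 (÷-2) = (1, -1, 3/2, 0)
  row 1: subtract 2×row0 = (0, 1, -1, 1)
  row 2: subtract -2×row0 = (0, -1, 3, -1)
step 2: normalize row 1 (÷1) = (0, 1, -1, 1)
  row 0: subtract -1×row1 = (1, 0, 1/2, 1)
  row 2: subtract -1×row1 = (0, 0, 2, 0)
  row 3: subtract -1×row1 = (0, 0, 0, 4)
step 3: normalize row 2 (÷2) = (0, 0, 1, 0)
  row 0: subtract 1/2×row2 = (1, 0, 0, 1)
  row 1: subtract -1×row2 = (0, 1, 0, 1)
step 4: normalize row 3 (÷4) = (0, 0, 0, 1)
  row 0: subtract 1×row3 = (1, 0, 0, 0)
  row 1: subtract 1×row3 = (0, 1, 0, 0)

rank = 4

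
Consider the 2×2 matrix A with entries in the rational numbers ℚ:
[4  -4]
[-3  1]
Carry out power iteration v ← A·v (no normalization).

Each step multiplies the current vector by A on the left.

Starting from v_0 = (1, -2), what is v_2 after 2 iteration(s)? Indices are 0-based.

v_2 = (68, -41)

v_0 = (1, -2).
v_1 = A·v_0 = (12, -5).
v_2 = A·v_1 = (68, -41).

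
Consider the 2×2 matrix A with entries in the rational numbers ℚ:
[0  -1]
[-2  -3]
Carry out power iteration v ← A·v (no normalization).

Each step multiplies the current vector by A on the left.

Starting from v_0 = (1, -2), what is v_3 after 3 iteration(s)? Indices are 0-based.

v_0 = (1, -2).
v_1 = A·v_0 = (2, 4).
v_2 = A·v_1 = (-4, -16).
v_3 = A·v_2 = (16, 56).

v_3 = (16, 56)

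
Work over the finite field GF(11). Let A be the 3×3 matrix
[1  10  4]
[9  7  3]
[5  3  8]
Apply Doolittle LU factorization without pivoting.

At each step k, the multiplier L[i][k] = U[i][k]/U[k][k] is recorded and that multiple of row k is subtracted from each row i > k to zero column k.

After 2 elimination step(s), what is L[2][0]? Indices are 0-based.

L[2][0] = 5

Step 1: pivot at (0,0) is 1.
  row1 ← row1 − (9)·row0  ⇒  L[1][0]=9, U row1=(0, 5, 0)
  row2 ← row2 − (5)·row0  ⇒  L[2][0]=5, U row2=(0, 8, 10)
Step 2: pivot at (1,1) is 5.
  row2 ← row2 − (6)·row1  ⇒  L[2][1]=6, U row2=(0, 0, 10)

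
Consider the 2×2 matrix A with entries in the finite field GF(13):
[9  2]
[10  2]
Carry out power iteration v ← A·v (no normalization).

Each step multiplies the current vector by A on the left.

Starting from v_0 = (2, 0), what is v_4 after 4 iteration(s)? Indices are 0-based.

v_0 = (2, 0).
v_1 = A·v_0 = (5, 7).
v_2 = A·v_1 = (7, 12).
v_3 = A·v_2 = (9, 3).
v_4 = A·v_3 = (9, 5).

v_4 = (9, 5)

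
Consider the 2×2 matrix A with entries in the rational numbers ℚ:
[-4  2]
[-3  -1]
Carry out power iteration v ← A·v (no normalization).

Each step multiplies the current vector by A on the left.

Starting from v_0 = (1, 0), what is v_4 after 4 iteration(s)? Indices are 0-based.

v_4 = (-50, 75)

v_0 = (1, 0).
v_1 = A·v_0 = (-4, -3).
v_2 = A·v_1 = (10, 15).
v_3 = A·v_2 = (-10, -45).
v_4 = A·v_3 = (-50, 75).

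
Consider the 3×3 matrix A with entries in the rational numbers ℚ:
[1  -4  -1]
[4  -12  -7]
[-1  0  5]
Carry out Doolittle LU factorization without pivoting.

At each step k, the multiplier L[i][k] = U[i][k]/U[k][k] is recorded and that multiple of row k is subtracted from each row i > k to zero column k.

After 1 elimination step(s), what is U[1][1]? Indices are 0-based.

U[1][1] = 4

Step 1: pivot at (0,0) is 1.
  row1 ← row1 − (4)·row0  ⇒  L[1][0]=4, U row1=(0, 4, -3)
  row2 ← row2 − (-1)·row0  ⇒  L[2][0]=-1, U row2=(0, -4, 4)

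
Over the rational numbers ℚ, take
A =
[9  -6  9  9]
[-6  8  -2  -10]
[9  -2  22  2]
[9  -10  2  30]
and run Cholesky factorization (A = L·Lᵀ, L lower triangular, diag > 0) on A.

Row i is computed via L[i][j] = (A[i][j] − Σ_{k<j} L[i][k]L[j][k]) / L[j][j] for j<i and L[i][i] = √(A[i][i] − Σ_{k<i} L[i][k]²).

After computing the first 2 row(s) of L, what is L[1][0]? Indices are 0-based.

Step 1: L[0][0] = √(9) = 3.
  L[1][0] = (-6) / L[0][0] = -2.
Step 2: L[1][1] = √(4) = 2.

L[1][0] = -2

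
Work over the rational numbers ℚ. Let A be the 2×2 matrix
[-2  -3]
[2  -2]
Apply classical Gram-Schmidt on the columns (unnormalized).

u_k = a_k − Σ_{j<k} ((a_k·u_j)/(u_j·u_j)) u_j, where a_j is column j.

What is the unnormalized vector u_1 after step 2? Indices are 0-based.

u_1 = (-5/2, -5/2)

Step 1: u_0 = a_0 = (-2, 2).
Step 2: u_1 = a_1 − (1/4)·u_0 = (-5/2, -5/2).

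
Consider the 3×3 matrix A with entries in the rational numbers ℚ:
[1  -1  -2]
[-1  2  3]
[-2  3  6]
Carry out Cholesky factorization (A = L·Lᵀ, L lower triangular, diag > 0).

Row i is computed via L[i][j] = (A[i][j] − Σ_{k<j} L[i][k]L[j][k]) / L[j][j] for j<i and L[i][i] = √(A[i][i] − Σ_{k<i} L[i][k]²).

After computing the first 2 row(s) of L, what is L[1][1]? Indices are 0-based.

L[1][1] = 1

Step 1: L[0][0] = √(1) = 1.
  L[1][0] = (-1) / L[0][0] = -1.
Step 2: L[1][1] = √(1) = 1.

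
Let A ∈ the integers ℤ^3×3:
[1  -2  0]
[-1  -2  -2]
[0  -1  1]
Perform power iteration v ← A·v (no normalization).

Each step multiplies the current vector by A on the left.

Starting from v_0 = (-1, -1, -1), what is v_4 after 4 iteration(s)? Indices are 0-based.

v_0 = (-1, -1, -1).
v_1 = A·v_0 = (1, 5, 0).
v_2 = A·v_1 = (-9, -11, -5).
v_3 = A·v_2 = (13, 41, 6).
v_4 = A·v_3 = (-69, -107, -35).

v_4 = (-69, -107, -35)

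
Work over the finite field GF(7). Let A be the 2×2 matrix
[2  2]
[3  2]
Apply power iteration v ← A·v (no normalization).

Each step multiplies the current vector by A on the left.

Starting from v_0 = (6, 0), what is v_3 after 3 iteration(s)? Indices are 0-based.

v_0 = (6, 0).
v_1 = A·v_0 = (5, 4).
v_2 = A·v_1 = (4, 2).
v_3 = A·v_2 = (5, 2).

v_3 = (5, 2)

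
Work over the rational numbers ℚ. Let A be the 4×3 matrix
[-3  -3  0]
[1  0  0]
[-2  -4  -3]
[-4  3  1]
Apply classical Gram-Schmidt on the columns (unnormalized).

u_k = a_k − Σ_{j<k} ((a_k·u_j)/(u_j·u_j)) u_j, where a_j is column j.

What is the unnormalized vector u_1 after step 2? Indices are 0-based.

Step 1: u_0 = a_0 = (-3, 1, -2, -4).
Step 2: u_1 = a_1 − (1/6)·u_0 = (-5/2, -1/6, -11/3, 11/3).

u_1 = (-5/2, -1/6, -11/3, 11/3)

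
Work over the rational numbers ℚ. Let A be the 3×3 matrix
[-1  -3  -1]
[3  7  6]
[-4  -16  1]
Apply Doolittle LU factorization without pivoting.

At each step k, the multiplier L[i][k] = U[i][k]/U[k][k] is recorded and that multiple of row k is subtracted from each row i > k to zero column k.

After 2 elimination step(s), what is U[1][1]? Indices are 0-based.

[col 0] pivot -1
  R1 -= -3*R0 → (0, -2, 3)  (L[1][0] := -3)
  R2 -= 4*R0 → (0, -4, 5)  (L[2][0] := 4)
[col 1] pivot -2
  R2 -= 2*R1 → (0, 0, -1)  (L[2][1] := 2)

U[1][1] = -2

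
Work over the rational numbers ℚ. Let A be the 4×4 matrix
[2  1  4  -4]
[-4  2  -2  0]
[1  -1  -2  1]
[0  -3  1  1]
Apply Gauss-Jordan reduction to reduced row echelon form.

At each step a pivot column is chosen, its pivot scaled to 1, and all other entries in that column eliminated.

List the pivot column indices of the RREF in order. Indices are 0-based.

step 1: normalize row 0 (÷2) = (1, 1/2, 2, -2)
  row 1: subtract -4×row0 = (0, 4, 6, -8)
  row 2: subtract 1×row0 = (0, -3/2, -4, 3)
step 2: normalize row 1 (÷4) = (0, 1, 3/2, -2)
  row 0: subtract 1/2×row1 = (1, 0, 5/4, -1)
  row 2: subtract -3/2×row1 = (0, 0, -7/4, 0)
  row 3: subtract -3×row1 = (0, 0, 11/2, -5)
step 3: normalize row 2 (÷-7/4) = (0, 0, 1, 0)
  row 0: subtract 5/4×row2 = (1, 0, 0, -1)
  row 1: subtract 3/2×row2 = (0, 1, 0, -2)
  row 3: subtract 11/2×row2 = (0, 0, 0, -5)
step 4: normalize row 3 (÷-5) = (0, 0, 0, 1)
  row 0: subtract -1×row3 = (1, 0, 0, 0)
  row 1: subtract -2×row3 = (0, 1, 0, 0)

pivot columns: 0, 1, 2, 3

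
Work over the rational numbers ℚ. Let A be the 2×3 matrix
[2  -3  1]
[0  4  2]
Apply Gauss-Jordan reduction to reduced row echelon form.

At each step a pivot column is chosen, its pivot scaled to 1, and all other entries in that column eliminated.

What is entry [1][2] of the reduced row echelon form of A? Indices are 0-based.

pivot(0,0)=2: scale R0 → (1, -3/2, 1/2)
pivot(1,1)=4: scale R1 → (0, 1, 1/2)
  clear (0,1): R0 −= (-3/2)R1 → (1, 0, 5/4)

M[1][2] = 1/2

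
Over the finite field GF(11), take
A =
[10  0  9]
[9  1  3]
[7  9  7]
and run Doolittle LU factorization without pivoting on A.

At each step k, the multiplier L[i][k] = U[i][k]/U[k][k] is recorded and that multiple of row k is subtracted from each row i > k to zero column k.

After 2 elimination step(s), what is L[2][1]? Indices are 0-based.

k=0: U[0][0]=10
  eliminate (1,0): mult=2, new row 1: (0, 1, 7); set L[1][0]=2
  eliminate (2,0): mult=4, new row 2: (0, 9, 4); set L[2][0]=4
k=1: U[1][1]=1
  eliminate (2,1): mult=9, new row 2: (0, 0, 7); set L[2][1]=9

L[2][1] = 9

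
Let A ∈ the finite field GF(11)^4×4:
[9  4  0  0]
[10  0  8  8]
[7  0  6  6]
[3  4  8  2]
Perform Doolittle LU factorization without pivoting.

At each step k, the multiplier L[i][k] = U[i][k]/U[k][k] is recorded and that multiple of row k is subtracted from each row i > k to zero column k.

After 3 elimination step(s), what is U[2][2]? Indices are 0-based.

Step 1: pivot at (0,0) is 9.
  row1 ← row1 − (6)·row0  ⇒  L[1][0]=6, U row1=(0, 9, 8, 8)
  row2 ← row2 − (2)·row0  ⇒  L[2][0]=2, U row2=(0, 3, 6, 6)
  row3 ← row3 − (4)·row0  ⇒  L[3][0]=4, U row3=(0, 10, 8, 2)
Step 2: pivot at (1,1) is 9.
  row2 ← row2 − (4)·row1  ⇒  L[2][1]=4, U row2=(0, 0, 7, 7)
  row3 ← row3 − (6)·row1  ⇒  L[3][1]=6, U row3=(0, 0, 4, 9)
Step 3: pivot at (2,2) is 7.
  row3 ← row3 − (10)·row2  ⇒  L[3][2]=10, U row3=(0, 0, 0, 5)

U[2][2] = 7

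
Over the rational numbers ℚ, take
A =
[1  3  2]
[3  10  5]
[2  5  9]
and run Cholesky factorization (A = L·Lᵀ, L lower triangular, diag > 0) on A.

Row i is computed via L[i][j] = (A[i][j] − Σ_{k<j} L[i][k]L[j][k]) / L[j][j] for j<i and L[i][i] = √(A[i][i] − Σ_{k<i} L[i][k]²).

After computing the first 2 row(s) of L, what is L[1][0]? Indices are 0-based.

L[1][0] = 3

Step 1: L[0][0] = √(1) = 1.
  L[1][0] = (3) / L[0][0] = 3.
Step 2: L[1][1] = √(1) = 1.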